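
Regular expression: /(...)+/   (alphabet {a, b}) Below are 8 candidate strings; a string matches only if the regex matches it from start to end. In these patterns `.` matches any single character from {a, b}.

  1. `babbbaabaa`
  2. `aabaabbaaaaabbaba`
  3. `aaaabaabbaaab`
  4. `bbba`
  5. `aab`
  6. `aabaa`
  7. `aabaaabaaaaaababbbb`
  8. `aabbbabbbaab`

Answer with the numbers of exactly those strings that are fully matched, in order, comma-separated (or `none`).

5, 8

1 → no match
2 → no match
3 → no match
4 → no match
5 → match
6 → no match
7 → no match
8 → match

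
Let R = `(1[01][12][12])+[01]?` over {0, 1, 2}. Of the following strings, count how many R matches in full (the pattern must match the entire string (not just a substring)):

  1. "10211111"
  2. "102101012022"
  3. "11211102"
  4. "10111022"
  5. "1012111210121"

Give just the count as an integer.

3

1. "10211111" → match
2. "102101012022" → no match
3. "11211102" → no match
4. "10111022" → match
5 → match
Total matched: 3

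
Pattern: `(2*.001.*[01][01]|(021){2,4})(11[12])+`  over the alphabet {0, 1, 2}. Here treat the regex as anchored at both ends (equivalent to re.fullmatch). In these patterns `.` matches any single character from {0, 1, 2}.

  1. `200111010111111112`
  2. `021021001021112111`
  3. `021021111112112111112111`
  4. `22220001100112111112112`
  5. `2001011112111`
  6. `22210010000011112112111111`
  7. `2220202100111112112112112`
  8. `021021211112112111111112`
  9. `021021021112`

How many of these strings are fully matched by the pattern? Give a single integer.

1 → match
2 → no match
3 → match
4 → match
5 → match
6 → match
7 → no match
8 → no match
9 → match
Total matched: 6

6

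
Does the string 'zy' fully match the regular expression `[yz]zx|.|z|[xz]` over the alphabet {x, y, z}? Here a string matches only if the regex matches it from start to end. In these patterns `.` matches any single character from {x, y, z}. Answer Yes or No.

No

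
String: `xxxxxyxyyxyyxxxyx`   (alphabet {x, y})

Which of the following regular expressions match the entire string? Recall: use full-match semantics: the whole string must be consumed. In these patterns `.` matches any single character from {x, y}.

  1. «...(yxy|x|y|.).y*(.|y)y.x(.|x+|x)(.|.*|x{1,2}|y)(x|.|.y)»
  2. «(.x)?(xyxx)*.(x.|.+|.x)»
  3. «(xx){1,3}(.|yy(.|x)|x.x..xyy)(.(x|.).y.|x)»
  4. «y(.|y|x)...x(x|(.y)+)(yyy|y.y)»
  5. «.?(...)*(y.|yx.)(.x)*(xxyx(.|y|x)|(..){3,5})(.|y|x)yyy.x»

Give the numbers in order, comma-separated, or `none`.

1 → match
2 → match
3 → match
4 → no match — must start with `y`
5 → no match

1, 2, 3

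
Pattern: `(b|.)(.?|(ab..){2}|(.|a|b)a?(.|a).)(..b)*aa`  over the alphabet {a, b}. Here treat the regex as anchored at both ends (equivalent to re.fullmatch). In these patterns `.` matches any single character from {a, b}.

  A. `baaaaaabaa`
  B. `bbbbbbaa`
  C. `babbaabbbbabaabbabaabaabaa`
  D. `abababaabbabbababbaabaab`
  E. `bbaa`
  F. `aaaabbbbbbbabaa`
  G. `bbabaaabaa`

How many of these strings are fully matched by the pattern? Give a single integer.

5

A → match
B → no match
C → match
D → no match — must end with `aa`
E → match
F → match
G → match
Total matched: 5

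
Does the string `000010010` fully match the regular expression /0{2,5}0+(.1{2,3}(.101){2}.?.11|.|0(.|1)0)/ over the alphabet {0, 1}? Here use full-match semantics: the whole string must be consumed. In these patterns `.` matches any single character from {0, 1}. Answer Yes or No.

No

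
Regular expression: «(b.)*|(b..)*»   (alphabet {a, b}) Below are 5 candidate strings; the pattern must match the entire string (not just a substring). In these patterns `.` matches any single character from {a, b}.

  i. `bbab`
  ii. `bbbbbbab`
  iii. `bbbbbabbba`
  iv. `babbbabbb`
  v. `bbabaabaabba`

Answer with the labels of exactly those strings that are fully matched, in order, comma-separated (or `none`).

i → no match
ii → no match
iii → match
iv → match
v → match

iii, iv, v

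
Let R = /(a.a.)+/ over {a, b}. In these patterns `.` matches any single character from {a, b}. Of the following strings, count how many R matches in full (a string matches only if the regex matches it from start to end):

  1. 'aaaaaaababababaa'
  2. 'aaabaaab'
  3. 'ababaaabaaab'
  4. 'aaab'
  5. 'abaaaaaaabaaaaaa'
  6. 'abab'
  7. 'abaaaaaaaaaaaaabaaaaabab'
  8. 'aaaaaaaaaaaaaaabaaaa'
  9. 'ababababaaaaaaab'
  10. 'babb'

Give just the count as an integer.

1 → match
2 → match
3 → match
4 → match
5 → match
6 → match
7 → match
8 → match
9 → match
10 → no match — must start with 'a'
Total matched: 9

9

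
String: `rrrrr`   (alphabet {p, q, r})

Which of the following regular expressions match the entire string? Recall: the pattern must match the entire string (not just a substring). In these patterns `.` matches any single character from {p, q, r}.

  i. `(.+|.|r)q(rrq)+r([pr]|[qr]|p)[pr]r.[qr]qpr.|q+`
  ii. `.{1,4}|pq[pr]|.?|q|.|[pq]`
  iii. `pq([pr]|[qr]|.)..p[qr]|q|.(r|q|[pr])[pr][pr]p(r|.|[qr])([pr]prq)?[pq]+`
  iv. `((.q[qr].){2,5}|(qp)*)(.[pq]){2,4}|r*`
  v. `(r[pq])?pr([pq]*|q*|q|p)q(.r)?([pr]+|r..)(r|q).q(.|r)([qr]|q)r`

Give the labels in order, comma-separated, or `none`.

i → no match
ii → no match
iii → no match
iv → match
v → no match

iv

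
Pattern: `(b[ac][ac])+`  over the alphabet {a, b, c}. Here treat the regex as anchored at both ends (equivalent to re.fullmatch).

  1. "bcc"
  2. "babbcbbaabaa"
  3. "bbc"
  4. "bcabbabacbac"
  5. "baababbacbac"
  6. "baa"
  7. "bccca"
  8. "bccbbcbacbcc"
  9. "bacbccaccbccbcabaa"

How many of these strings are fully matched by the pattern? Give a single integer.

1 → match
2 → no match
3 → no match
4 → no match
5 → no match
6 → match
7 → no match
8 → no match
9 → no match
Total matched: 2

2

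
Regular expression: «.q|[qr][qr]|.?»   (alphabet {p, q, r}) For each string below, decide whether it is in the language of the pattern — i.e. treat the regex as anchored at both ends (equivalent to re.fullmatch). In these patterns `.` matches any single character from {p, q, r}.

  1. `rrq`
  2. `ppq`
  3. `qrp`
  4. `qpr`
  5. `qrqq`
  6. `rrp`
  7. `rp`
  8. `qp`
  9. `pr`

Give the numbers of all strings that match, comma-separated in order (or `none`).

none

1 → no match
2 → no match
3 → no match
4 → no match
5 → no match
6 → no match
7 → no match
8 → no match
9 → no match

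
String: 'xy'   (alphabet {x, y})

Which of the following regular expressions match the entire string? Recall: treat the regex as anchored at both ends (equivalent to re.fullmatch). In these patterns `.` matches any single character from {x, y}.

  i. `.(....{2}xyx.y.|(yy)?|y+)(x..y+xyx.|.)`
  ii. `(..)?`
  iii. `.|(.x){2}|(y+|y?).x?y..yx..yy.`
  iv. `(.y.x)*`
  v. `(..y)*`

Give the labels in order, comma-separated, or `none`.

i → match
ii → match
iii → no match
iv → no match
v → no match

i, ii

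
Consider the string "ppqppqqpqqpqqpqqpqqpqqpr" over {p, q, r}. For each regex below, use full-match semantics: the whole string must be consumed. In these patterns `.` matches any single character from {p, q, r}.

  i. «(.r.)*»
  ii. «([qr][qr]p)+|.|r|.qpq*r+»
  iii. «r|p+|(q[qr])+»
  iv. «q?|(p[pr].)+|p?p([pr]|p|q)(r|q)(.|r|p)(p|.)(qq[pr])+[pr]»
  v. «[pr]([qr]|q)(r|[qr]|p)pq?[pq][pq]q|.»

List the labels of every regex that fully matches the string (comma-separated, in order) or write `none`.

i → no match
ii → no match
iii → no match
iv → match
v → no match

iv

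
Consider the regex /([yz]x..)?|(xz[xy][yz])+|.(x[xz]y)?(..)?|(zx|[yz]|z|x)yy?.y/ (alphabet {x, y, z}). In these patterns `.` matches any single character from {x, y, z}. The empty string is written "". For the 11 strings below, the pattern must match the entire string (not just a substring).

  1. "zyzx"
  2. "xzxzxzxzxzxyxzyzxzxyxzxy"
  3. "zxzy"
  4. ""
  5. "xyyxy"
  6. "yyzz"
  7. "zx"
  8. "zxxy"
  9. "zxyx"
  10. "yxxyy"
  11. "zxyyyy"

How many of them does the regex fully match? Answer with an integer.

1. "zyzx" → no match
2 → match
3. "zxzy" → match
4. "" → match
5. "xyyxy" → match
6. "yyzz" → no match
7. "zx" → no match
8. "zxxy" → match
9. "zxyx" → match
10. "yxxyy" → no match
11. "zxyyyy" → match
Total matched: 7

7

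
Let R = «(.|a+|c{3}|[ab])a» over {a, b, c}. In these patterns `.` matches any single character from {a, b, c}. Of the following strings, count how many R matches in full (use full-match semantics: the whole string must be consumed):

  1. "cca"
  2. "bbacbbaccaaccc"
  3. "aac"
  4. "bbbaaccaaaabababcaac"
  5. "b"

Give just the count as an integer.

0

1 → no match
2 → no match — must end with "a"
3 → no match — must end with "a"
4 → no match — must end with "a"
5 → no match — must end with "a"
Total matched: 0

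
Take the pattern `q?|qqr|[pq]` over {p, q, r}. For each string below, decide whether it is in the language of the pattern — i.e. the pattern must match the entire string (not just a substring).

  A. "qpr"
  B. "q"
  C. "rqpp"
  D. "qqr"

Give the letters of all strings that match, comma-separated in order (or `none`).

A → no match
B → match
C → no match
D → match

B, D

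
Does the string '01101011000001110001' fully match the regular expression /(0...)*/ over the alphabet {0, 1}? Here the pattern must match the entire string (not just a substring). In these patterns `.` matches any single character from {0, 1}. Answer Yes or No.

No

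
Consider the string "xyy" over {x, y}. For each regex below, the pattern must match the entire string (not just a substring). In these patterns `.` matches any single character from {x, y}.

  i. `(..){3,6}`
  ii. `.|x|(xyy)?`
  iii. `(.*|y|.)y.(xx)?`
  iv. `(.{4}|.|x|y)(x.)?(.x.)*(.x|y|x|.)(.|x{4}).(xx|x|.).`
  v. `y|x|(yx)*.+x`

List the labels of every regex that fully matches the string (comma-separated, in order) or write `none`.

i → no match
ii → match
iii → match
iv → no match
v → no match

ii, iii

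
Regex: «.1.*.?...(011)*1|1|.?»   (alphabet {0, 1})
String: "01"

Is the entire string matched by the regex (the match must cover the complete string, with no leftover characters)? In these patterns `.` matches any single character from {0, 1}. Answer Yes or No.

No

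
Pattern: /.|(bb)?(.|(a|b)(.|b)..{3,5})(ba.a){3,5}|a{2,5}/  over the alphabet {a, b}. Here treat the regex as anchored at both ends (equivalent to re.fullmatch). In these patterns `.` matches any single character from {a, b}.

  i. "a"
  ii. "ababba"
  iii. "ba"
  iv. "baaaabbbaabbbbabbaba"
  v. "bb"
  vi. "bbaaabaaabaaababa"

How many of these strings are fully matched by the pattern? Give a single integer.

2

i → match
ii → no match
iii → no match
iv → no match
v → no match
vi → match
Total matched: 2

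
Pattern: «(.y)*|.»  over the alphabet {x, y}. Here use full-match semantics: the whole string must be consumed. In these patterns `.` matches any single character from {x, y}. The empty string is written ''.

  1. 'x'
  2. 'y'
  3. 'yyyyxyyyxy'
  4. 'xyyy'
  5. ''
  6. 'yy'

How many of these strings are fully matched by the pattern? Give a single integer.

1. 'x' → match
2. 'y' → match
3. 'yyyyxyyyxy' → match
4. 'xyyy' → match
5. '' → match
6. 'yy' → match
Total matched: 6

6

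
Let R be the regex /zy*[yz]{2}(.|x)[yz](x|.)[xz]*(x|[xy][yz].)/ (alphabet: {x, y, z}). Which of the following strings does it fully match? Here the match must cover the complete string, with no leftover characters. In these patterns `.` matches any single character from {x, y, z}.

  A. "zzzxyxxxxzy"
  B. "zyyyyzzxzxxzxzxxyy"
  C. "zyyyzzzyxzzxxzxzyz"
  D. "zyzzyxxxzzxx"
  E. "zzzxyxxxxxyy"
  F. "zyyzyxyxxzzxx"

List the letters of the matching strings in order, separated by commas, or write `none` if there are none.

A → match
B → match
C → no match
D → match
E → match
F → match

A, B, D, E, F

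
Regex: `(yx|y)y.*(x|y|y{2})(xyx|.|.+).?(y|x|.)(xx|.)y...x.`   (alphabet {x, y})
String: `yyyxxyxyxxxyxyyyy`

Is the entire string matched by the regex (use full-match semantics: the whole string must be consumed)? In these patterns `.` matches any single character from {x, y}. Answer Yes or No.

No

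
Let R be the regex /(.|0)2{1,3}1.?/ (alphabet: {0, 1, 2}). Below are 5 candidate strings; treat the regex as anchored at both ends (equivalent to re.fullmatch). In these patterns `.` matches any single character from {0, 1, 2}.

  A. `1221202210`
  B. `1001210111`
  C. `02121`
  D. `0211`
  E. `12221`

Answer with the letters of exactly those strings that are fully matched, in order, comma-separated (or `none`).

D, E

A → no match
B → no match
C → no match
D → match
E → match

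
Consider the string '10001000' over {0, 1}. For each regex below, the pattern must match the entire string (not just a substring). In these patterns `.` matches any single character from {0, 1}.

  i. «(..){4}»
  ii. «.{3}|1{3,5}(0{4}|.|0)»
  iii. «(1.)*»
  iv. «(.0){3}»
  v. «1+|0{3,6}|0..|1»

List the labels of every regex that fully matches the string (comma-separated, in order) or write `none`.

i

i → match
ii → no match
iii → no match
iv → no match
v → no match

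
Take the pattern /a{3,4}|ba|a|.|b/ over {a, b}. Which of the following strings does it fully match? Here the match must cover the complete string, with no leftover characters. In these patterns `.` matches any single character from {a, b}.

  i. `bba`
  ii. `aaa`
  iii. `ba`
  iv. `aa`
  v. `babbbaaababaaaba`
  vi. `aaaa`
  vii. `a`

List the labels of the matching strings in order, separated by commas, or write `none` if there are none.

ii, iii, vi, vii

i → no match
ii → match
iii → match
iv → no match
v → no match
vi → match
vii → match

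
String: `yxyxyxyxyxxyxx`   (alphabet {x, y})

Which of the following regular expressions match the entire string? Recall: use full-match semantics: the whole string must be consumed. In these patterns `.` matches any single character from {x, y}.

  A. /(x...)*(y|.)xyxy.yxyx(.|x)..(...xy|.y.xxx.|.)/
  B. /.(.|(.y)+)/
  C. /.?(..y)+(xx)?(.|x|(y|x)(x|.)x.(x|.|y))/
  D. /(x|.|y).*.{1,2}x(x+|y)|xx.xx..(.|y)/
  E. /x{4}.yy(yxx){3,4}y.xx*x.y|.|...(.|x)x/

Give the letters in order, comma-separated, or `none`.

A → match
B → no match
C → no match
D → match
E → no match

A, D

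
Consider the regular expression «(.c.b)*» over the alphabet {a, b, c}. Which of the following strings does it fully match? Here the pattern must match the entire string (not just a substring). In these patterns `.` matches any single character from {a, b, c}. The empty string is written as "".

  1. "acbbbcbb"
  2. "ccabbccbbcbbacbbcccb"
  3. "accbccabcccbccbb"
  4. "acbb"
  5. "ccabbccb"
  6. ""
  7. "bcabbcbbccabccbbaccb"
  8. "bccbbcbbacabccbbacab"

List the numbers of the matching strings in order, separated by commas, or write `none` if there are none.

1. "acbbbcbb" → match
2 → match
3 → match
4. "acbb" → match
5. "ccabbccb" → match
6. "" → match
7 → match
8 → match

1, 2, 3, 4, 5, 6, 7, 8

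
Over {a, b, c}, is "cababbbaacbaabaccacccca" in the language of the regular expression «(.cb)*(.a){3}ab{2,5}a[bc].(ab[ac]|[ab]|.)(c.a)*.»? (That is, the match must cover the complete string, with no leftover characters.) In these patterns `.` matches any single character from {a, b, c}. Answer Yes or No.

No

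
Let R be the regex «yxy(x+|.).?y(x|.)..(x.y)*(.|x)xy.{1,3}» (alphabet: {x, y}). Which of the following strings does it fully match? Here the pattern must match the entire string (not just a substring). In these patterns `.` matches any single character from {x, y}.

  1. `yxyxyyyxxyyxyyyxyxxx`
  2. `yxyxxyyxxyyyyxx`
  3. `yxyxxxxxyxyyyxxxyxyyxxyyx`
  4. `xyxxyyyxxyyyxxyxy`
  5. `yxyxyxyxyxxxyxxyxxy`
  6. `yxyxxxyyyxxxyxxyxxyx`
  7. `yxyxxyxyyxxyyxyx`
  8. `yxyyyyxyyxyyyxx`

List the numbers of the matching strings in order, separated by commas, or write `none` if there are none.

1, 6, 7

1 → match
2 → no match
3 → no match
4 → no match — must start with `yxy`
5 → no match
6 → match
7 → match
8 → no match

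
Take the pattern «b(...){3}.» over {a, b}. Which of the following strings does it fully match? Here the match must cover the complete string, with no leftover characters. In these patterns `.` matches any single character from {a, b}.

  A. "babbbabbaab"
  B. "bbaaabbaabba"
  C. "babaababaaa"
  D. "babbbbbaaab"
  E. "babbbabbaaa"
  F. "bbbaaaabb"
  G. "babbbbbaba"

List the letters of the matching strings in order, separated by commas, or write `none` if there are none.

A. "babbbabbaab" → match
B. "bbaaabbaabba" → no match
C. "babaababaaa" → match
D. "babbbbbaaab" → match
E. "babbbabbaaa" → match
F. "bbbaaaabb" → no match
G. "babbbbbaba" → no match

A, C, D, E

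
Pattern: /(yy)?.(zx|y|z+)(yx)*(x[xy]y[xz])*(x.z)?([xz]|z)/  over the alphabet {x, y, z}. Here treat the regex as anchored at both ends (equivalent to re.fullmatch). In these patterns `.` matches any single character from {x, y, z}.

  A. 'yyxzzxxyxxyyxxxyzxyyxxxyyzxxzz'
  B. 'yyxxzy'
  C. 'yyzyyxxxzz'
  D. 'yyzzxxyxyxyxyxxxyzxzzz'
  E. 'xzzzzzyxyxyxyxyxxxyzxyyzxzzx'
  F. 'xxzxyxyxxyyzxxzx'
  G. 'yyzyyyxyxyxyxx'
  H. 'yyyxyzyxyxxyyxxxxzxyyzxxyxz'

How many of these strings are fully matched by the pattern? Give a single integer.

2

A → no match
B → no match
C → match
D → no match
E → match
F → no match
G → no match
H → no match
Total matched: 2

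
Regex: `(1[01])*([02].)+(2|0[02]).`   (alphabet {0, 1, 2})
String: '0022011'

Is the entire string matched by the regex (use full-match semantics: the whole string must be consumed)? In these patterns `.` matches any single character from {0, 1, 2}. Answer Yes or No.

No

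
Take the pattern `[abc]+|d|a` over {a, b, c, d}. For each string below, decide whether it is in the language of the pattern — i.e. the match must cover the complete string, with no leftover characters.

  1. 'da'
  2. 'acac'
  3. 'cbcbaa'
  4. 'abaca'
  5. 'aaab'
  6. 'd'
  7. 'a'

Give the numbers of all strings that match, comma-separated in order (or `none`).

1 → no match
2 → match
3 → match
4 → match
5 → match
6 → match
7 → match

2, 3, 4, 5, 6, 7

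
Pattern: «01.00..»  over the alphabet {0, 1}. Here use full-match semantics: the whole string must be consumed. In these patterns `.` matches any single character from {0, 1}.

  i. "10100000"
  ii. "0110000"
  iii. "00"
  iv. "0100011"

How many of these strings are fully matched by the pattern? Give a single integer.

2

i. "10100000" → no match — must start with "01"
ii. "0110000" → match
iii. "00" → no match — must start with "01"
iv. "0100011" → match
Total matched: 2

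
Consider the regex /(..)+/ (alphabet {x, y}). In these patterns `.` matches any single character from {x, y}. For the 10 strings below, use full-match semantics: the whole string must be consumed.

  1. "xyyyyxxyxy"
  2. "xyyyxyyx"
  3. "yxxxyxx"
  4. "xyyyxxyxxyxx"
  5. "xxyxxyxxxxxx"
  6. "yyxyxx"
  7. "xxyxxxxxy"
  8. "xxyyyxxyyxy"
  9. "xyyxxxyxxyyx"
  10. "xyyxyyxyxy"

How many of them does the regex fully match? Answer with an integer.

1 → match
2 → match
3 → no match
4 → match
5 → match
6 → match
7 → no match
8 → no match
9 → match
10 → match
Total matched: 7

7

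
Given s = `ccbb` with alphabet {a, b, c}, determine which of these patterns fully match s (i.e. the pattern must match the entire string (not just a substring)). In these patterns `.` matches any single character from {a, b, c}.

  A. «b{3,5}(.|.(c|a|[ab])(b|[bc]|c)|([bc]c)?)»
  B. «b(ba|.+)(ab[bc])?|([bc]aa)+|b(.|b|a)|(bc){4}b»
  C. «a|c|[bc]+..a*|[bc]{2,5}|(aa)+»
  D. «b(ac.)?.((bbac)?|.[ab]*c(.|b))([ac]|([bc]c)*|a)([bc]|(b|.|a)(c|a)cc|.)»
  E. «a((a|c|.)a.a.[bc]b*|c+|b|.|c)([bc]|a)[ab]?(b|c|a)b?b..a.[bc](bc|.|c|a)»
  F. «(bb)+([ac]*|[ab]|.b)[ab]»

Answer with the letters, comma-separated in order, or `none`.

A → no match — must start with `b`
B → no match
C → match
D → no match — must start with `b`
E → no match — must start with `a`
F → no match — must start with `bb`

C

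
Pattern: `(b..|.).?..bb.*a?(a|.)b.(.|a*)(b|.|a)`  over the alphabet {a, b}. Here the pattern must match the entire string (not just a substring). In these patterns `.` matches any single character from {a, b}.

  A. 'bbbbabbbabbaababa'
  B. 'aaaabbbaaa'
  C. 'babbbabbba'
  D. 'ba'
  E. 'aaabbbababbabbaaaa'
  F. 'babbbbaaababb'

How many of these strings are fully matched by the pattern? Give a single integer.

A → match
B → no match
C → match
D → no match
E → match
F → match
Total matched: 4

4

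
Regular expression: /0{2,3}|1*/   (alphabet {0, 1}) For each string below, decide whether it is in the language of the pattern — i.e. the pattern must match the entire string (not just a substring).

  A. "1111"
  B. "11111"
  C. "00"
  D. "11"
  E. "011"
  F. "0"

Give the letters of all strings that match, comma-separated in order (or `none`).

A, B, C, D

A → match
B → match
C → match
D → match
E → no match
F → no match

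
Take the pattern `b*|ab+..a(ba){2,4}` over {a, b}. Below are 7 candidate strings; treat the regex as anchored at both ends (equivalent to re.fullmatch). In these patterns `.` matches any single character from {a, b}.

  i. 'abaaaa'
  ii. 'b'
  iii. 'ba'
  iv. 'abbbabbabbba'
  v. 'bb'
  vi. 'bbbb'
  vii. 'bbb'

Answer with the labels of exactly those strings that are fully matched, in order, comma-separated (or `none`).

i → no match
ii → match
iii → no match
iv → no match
v → match
vi → match
vii → match

ii, v, vi, vii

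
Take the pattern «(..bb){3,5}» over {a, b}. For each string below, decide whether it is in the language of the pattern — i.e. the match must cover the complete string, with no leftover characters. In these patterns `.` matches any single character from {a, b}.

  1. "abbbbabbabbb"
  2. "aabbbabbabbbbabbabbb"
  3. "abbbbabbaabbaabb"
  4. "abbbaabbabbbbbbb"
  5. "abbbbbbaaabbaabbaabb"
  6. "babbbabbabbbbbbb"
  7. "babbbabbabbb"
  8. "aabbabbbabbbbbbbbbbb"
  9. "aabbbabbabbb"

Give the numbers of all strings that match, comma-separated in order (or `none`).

1 → match
2 → match
3 → match
4 → match
5 → no match
6 → match
7 → match
8 → match
9 → match

1, 2, 3, 4, 6, 7, 8, 9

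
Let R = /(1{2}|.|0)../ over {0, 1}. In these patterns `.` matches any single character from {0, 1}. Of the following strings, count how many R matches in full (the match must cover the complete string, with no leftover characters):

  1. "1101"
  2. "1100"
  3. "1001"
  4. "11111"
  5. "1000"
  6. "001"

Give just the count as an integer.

3

1 → match
2 → match
3 → no match
4 → no match
5 → no match
6 → match
Total matched: 3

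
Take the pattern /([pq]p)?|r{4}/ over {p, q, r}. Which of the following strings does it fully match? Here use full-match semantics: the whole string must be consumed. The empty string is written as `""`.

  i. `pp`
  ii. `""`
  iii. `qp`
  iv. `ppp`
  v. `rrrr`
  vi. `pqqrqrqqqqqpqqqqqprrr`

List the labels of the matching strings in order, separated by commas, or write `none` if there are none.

i → match
ii → match
iii → match
iv → no match
v → match
vi → no match

i, ii, iii, v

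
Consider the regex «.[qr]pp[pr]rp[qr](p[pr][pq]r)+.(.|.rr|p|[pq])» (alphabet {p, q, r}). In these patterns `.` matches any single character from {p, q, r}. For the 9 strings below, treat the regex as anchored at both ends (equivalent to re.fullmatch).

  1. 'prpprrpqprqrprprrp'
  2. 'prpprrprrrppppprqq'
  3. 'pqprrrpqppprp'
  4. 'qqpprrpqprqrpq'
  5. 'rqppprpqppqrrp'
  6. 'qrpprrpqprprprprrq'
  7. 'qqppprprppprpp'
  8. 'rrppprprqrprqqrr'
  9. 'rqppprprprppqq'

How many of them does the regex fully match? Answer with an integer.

1 → match
2 → no match
3 → no match
4 → match
5 → match
6 → match
7 → match
8 → no match
9 → no match
Total matched: 5

5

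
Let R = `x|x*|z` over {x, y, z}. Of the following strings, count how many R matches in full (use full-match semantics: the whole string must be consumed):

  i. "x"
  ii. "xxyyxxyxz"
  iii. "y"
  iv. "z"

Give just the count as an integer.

i → match
ii → no match
iii → no match
iv → match
Total matched: 2

2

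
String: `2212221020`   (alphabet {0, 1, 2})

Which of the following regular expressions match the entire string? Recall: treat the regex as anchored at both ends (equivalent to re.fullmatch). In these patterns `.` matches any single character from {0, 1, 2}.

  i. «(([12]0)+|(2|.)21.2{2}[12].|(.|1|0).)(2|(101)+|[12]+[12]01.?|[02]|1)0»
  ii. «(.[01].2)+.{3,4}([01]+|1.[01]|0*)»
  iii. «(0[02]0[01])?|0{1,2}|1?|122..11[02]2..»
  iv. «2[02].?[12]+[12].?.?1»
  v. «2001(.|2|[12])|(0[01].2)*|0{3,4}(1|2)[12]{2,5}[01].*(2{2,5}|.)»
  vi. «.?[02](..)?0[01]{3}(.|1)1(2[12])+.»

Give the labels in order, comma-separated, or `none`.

i

i → match
ii → no match
iii → no match
iv → no match — must end with `1`
v → no match
vi → no match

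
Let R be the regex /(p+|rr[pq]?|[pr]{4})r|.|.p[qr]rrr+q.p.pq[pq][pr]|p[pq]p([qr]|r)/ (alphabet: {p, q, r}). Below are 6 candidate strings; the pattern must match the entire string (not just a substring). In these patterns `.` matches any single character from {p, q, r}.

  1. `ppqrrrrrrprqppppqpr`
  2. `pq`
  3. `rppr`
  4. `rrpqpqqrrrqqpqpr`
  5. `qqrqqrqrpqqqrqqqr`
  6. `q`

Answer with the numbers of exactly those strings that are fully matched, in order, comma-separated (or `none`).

6

1 → no match
2 → no match
3 → no match
4 → no match
5 → no match
6 → match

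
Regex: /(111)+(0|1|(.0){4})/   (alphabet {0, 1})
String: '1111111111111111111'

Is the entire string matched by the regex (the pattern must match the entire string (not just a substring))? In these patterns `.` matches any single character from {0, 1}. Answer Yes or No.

Yes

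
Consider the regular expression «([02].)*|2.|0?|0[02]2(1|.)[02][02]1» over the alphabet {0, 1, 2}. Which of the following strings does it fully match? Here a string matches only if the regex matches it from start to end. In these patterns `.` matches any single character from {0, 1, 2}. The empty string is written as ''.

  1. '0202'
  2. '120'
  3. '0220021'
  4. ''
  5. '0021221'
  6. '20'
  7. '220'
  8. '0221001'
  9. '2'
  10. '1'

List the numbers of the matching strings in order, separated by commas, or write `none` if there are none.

1 → match
2 → no match
3 → match
4 → match
5 → match
6 → match
7 → no match
8 → match
9 → no match
10 → no match

1, 3, 4, 5, 6, 8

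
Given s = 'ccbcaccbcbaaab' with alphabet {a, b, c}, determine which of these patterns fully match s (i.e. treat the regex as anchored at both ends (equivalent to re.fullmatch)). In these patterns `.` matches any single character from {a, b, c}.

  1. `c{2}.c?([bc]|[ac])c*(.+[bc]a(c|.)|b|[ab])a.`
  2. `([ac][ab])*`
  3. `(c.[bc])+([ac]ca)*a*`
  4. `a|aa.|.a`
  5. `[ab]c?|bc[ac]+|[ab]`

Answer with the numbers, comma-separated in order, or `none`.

1 → match
2 → no match
3 → no match
4 → no match
5 → no match

1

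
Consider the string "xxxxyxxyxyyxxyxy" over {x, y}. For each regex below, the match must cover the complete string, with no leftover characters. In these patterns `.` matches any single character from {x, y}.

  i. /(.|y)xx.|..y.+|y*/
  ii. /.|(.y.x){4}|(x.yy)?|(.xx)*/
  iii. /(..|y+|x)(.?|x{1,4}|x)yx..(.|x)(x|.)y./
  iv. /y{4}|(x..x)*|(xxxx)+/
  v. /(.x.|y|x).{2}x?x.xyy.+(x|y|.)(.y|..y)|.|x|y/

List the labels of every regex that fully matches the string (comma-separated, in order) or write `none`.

i → no match
ii → no match
iii → no match
iv → no match
v → match

v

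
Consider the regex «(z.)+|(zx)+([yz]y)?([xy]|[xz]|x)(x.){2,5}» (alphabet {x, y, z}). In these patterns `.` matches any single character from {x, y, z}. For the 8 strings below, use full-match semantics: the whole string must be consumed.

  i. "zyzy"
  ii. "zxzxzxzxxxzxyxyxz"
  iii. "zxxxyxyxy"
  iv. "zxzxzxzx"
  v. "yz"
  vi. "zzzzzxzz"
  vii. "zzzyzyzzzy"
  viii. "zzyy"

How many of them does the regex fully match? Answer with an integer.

i → match
ii → match
iii → match
iv → match
v → no match
vi → match
vii → match
viii → no match
Total matched: 6

6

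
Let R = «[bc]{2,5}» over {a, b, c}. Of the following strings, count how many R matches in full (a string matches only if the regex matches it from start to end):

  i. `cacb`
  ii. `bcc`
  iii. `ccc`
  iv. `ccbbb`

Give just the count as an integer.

3

i → no match
ii → match
iii → match
iv → match
Total matched: 3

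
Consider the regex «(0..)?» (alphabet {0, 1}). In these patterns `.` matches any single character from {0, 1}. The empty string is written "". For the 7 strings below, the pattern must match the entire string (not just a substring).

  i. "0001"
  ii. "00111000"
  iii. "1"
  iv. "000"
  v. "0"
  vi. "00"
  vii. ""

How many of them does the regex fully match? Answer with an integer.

2

i → no match
ii → no match
iii → no match
iv → match
v → no match
vi → no match
vii → match
Total matched: 2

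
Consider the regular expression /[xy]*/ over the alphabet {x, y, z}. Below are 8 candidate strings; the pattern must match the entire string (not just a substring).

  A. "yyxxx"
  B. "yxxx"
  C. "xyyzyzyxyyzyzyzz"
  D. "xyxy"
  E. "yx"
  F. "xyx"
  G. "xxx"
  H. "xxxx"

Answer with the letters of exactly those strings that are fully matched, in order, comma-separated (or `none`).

A → match
B → match
C → no match
D → match
E → match
F → match
G → match
H → match

A, B, D, E, F, G, H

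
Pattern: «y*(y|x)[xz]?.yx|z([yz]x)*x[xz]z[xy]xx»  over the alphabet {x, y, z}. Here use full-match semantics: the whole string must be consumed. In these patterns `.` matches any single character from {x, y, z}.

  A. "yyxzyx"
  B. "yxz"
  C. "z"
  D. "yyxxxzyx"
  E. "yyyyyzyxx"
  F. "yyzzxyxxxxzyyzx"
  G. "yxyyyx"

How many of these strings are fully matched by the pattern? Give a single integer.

1

A → match
B → no match
C → no match
D → no match
E → no match
F → no match
G → no match
Total matched: 1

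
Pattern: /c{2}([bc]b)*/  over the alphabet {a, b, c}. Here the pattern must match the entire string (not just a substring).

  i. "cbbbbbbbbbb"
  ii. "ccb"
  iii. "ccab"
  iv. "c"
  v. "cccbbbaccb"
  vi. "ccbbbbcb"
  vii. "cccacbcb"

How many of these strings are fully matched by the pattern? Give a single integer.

1

i → no match
ii → no match
iii → no match
iv → no match
v → no match
vi → match
vii → no match
Total matched: 1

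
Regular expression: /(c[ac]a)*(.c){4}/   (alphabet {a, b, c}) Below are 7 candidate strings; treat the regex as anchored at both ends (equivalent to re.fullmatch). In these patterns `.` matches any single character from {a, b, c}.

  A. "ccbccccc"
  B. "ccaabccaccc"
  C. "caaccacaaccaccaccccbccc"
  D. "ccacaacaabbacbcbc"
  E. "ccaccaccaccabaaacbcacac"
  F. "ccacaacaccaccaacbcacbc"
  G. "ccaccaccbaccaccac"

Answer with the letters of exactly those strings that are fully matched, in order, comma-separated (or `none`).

A, C

A. "ccbccccc" → match
B. "ccaabccaccc" → no match
C → match
D → no match
E → no match
F → no match
G → no match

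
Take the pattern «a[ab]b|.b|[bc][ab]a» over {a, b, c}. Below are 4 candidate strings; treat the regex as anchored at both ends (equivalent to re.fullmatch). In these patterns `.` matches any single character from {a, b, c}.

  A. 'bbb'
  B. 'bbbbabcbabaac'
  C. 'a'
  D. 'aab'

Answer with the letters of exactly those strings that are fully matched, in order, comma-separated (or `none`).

D

A → no match
B → no match
C → no match
D → match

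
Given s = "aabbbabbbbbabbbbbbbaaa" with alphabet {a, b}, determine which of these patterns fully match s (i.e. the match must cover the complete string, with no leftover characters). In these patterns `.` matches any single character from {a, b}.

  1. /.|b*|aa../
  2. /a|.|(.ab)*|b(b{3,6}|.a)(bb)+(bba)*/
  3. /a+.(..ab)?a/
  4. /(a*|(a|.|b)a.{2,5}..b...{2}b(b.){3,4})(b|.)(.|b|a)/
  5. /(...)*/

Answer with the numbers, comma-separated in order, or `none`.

4

1 → no match
2 → no match
3 → no match
4 → match
5 → no match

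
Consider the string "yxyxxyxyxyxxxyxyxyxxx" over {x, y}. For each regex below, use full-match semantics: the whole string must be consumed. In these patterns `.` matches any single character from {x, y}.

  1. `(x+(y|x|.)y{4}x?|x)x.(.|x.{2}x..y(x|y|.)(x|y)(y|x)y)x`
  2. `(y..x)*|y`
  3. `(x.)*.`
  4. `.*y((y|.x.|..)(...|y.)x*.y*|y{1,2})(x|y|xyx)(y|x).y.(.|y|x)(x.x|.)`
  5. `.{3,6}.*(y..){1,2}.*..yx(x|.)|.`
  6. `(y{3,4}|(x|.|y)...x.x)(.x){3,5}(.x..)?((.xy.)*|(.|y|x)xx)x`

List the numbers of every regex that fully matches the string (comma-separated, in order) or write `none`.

1 → no match — must start with "x"
2 → no match
3 → no match
4 → match
5 → no match
6 → match

4, 6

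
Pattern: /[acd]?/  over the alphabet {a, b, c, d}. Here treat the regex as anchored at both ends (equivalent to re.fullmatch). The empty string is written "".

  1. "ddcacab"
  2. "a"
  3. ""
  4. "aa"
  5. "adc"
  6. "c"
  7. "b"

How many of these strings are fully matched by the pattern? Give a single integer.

1 → no match
2 → match
3 → match
4 → no match
5 → no match
6 → match
7 → no match
Total matched: 3

3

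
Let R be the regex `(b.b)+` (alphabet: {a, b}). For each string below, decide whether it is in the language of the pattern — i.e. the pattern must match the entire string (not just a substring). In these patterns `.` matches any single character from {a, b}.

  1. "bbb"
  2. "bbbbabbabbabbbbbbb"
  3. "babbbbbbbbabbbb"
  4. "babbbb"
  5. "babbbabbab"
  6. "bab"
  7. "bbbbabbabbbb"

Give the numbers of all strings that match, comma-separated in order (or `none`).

1 → match
2 → match
3 → match
4 → match
5 → no match
6 → match
7 → match

1, 2, 3, 4, 6, 7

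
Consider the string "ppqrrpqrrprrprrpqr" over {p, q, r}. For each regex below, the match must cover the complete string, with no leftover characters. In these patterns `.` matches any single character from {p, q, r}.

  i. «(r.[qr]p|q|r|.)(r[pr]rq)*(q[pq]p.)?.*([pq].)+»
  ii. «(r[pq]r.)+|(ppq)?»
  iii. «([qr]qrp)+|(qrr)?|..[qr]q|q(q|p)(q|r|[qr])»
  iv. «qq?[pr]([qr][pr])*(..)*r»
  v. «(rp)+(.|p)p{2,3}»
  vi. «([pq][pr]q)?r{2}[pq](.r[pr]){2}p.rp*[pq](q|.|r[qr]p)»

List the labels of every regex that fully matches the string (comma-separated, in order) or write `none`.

i, vi

i → match
ii → no match
iii → no match
iv → no match — must start with "q"
v → no match — must start with "rp"
vi → match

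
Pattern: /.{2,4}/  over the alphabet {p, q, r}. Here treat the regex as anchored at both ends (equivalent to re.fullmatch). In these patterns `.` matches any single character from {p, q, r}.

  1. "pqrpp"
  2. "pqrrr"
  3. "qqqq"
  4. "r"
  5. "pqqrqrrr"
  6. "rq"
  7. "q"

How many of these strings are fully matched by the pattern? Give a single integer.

2

1. "pqrpp" → no match
2. "pqrrr" → no match
3. "qqqq" → match
4. "r" → no match
5. "pqqrqrrr" → no match
6. "rq" → match
7. "q" → no match
Total matched: 2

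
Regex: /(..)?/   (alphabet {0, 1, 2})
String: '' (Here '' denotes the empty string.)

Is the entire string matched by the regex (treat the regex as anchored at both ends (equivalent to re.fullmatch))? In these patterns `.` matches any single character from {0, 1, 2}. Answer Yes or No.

Yes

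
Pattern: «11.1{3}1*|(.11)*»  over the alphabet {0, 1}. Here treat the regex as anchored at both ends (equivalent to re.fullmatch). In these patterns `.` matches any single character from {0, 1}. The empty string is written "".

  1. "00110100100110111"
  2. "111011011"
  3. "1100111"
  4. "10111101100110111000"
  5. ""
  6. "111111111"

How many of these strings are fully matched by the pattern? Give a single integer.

3

1 → no match
2. "111011011" → match
3. "1100111" → no match
4 → no match
5. "" → match
6. "111111111" → match
Total matched: 3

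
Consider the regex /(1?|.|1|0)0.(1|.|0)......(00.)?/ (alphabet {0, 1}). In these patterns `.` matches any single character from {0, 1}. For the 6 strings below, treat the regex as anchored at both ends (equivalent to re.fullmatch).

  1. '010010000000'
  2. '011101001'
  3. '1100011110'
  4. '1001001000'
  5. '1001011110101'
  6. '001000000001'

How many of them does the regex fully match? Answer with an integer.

4

1. '010010000000' → match
2. '011101001' → match
3. '1100011110' → no match
4. '1001001000' → match
5 → no match
6. '001000000001' → match
Total matched: 4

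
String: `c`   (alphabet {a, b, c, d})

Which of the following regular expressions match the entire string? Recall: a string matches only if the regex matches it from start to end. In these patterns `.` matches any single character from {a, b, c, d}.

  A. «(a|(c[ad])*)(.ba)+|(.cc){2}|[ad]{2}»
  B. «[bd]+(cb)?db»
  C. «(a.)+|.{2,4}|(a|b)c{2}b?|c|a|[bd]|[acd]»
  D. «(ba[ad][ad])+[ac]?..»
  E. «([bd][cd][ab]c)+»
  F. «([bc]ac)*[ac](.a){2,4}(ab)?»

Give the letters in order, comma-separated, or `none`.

A → no match
B → no match — must end with `db`
C → match
D → no match — must start with `ba`
E → no match
F → no match

C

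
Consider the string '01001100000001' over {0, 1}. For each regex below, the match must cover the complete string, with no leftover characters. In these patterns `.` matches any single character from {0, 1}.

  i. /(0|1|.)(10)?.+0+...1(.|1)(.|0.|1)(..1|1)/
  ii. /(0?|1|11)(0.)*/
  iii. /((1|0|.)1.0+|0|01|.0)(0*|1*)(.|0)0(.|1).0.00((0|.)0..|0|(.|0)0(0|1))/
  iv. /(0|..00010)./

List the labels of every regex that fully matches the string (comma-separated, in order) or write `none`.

iii

i → no match
ii → no match
iii → match
iv → no match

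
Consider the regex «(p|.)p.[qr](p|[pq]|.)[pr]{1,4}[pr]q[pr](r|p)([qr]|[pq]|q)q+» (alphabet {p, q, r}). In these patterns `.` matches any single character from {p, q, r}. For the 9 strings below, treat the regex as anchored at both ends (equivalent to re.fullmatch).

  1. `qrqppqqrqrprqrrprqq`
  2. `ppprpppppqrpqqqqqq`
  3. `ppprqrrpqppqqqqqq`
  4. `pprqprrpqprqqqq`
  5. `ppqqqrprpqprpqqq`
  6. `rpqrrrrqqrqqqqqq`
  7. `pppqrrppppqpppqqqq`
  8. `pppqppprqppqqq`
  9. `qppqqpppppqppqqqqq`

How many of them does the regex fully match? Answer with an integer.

7

1 → no match
2 → match
3 → match
4 → match
5 → match
6 → no match
7 → match
8 → match
9 → match
Total matched: 7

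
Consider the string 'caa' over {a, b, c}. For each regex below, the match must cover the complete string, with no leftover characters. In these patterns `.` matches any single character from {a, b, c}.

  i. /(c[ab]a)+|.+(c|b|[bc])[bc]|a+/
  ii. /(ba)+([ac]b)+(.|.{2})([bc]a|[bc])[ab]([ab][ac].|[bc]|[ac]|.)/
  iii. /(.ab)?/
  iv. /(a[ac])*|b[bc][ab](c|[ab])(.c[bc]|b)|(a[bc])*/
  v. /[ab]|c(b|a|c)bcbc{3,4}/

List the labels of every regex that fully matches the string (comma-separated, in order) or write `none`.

i → match
ii → no match — must start with 'ba'
iii → no match
iv → no match
v → no match

i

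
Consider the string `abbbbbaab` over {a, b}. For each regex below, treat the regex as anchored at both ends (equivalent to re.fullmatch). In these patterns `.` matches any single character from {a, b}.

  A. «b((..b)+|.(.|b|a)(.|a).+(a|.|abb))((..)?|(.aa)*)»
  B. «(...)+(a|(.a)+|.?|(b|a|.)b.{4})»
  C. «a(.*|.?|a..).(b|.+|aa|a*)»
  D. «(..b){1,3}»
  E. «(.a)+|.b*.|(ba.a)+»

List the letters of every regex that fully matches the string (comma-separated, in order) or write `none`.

A → no match — must start with `b`
B → match
C → match
D → match
E → no match

B, C, D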